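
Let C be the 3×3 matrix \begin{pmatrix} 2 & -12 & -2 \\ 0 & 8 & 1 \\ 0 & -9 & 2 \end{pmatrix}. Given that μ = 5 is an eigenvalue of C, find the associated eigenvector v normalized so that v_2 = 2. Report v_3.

-6

C − 5I = [[-3, -12, -2], [0, 3, 1], [0, -9, -3]].
Solving (C − 5I)v = 0 gives the eigenspace spanned by (-4, 2, -6).
With v_2 = 2, v = (-4, 2, -6), so v_3 = -6.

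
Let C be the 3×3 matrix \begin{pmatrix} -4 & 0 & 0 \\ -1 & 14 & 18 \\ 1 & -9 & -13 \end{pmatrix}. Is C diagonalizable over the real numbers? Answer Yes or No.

No

Characteristic polynomial: p(s) = s^3 + 3s^2 - 24s - 80 = (s - 5)(s + 4)^2.
s = -4 has algebraic multiplicity 2; rank(C + 4I) = 2, so geometric multiplicity = 1.
Geometric multiplicity < algebraic multiplicity, so C is not diagonalizable.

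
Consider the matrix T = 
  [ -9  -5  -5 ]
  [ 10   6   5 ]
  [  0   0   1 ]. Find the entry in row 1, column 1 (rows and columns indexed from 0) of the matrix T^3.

66

Characteristic polynomial: λ^3 + 2λ^2 - 7λ + 4 = (λ - 1)^2(λ + 4), so the eigenvalues are -4, 1, 1.
λ=1: eigenvector (-1, 2, 0).
λ=-4: eigenvector (-1, 1, 0).
λ=1: eigenvector (-1, 1, 1).
P = [[-1, -1, -1], [2, 1, 1], [0, 0, 1]], D = diag(1, -4, 1), P⁻¹ = [[1, 1, 0], [-2, -1, -1], [0, 0, 1]].
T³ = P·diag(1, -64, 1)·P⁻¹ = [[-129, -65, -65], [130, 66, 65], [0, 0, 1]].
The requested entry is 66.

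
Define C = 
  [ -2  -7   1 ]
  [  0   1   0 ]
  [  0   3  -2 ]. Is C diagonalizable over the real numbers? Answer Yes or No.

No

Characteristic polynomial: p(s) = s^3 + 3s^2 - 4 = (s - 1)(s + 2)^2.
s = -2 has algebraic multiplicity 2; rank(C + 2I) = 2, so geometric multiplicity = 1.
Geometric multiplicity < algebraic multiplicity, so C is not diagonalizable.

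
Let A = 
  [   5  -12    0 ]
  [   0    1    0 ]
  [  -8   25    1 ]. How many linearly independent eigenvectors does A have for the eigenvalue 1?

1

A − 1I = [[4, -12, 0], [0, 0, 0], [-8, 25, 0]].
This matrix has rank 2, so its null space has dimension 3 − 2 = 1.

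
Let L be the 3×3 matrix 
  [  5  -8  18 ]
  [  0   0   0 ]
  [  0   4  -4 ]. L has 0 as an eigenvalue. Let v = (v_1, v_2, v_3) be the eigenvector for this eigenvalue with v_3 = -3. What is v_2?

L = [[5, -8, 18], [0, 0, 0], [0, 4, -4]].
Solving (L)v = 0 gives the eigenspace spanned by (6, -3, -3).
With v_3 = -3, v = (6, -3, -3), so v_2 = -3.

-3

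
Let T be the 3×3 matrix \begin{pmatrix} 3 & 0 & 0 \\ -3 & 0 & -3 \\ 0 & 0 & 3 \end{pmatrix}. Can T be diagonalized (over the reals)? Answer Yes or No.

Yes

Characteristic polynomial: p(r) = r^3 - 6r^2 + 9r = r(r - 3)^2.
r = 3 has algebraic multiplicity 2; rank(T − 3I) = 1, so geometric multiplicity = 2.
Every eigenvalue has geometric = algebraic multiplicity, so T is diagonalizable.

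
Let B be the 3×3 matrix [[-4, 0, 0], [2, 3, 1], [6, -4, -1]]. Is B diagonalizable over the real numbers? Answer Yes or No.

No

Characteristic polynomial: p(μ) = μ^3 + 2μ^2 - 7μ + 4 = (μ - 1)^2(μ + 4).
μ = 1 has algebraic multiplicity 2; rank(B − 1I) = 2, so geometric multiplicity = 1.
Geometric multiplicity < algebraic multiplicity, so B is not diagonalizable.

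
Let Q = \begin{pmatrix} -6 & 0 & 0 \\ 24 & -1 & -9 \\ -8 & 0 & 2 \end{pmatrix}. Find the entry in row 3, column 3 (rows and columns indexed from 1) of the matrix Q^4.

Characteristic polynomial: μ^3 + 5μ^2 - 8μ - 12 = (μ - 2)(μ + 1)(μ + 6), so the eigenvalues are -6, -1, 2.
μ=-6: eigenvector (1, -3, 1).
μ=-1: eigenvector (0, 1, 0).
μ=2: eigenvector (0, -3, 1).
P = [[1, 0, 0], [-3, 1, -3], [1, 0, 1]], D = diag(-6, -1, 2), P⁻¹ = [[1, 0, 0], [0, 1, 3], [-1, 0, 1]].
Q⁴ = P·diag(1296, 1, 16)·P⁻¹ = [[1296, 0, 0], [-3840, 1, -45], [1280, 0, 16]].
The requested entry is 16.

16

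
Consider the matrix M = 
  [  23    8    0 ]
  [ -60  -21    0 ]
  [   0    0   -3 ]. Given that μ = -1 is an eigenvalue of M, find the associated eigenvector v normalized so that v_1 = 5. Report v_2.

-15

M + 1I = [[24, 8, 0], [-60, -20, 0], [0, 0, -2]].
Solving (M + 1I)v = 0 gives the eigenspace spanned by (5, -15, 0).
With v_1 = 5, v = (5, -15, 0), so v_2 = -15.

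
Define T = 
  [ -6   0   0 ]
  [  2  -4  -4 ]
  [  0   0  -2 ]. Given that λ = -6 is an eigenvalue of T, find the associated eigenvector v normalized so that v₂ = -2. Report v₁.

T + 6I = [[0, 0, 0], [2, 2, -4], [0, 0, 4]].
Solving (T + 6I)v = 0 gives the eigenspace spanned by (2, -2, 0).
With v₂ = -2, v = (2, -2, 0), so v₁ = 2.

2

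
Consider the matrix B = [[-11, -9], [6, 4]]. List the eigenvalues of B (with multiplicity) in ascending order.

-5, -2

Characteristic polynomial: p(λ) = λ^2 + 7λ + 10 = (λ + 2)(λ + 5).
Roots (with multiplicity): -5, -2.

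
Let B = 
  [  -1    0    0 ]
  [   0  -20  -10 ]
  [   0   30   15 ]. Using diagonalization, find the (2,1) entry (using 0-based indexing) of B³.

750

Characteristic polynomial: r^3 + 6r^2 + 5r = r(r + 1)(r + 5), so the eigenvalues are -5, -1, 0.
r=-1: eigenvector (1, 0, 0).
r=0: eigenvector (0, 1, -2).
r=-5: eigenvector (0, 2, -3).
P = [[1, 0, 0], [0, 1, 2], [0, -2, -3]], D = diag(-1, 0, -5), P⁻¹ = [[1, 0, 0], [0, -3, -2], [0, 2, 1]].
B³ = P·diag(-1, 0, -125)·P⁻¹ = [[-1, 0, 0], [0, -500, -250], [0, 750, 375]].
The requested entry is 750.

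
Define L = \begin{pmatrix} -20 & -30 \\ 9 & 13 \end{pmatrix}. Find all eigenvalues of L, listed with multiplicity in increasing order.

-5, -2

Characteristic polynomial: p(s) = s^2 + 7s + 10 = (s + 2)(s + 5).
Roots (with multiplicity): -5, -2.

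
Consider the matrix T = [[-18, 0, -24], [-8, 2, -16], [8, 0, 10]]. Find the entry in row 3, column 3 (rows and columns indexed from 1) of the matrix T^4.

Characteristic polynomial: μ^3 + 6μ^2 - 4μ - 24 = (μ - 2)(μ + 2)(μ + 6), so the eigenvalues are -6, -2, 2.
μ=-2: eigenvector (-3, 2, 2).
μ=2: eigenvector (0, 1, 0).
μ=-6: eigenvector (-2, 0, 1).
P = [[-3, 0, -2], [2, 1, 0], [2, 0, 1]], D = diag(-2, 2, -6), P⁻¹ = [[1, 0, 2], [-2, 1, -4], [-2, 0, -3]].
T⁴ = P·diag(16, 16, 1296)·P⁻¹ = [[5136, 0, 7680], [0, 16, 0], [-2560, 0, -3824]].
The requested entry is -3824.

-3824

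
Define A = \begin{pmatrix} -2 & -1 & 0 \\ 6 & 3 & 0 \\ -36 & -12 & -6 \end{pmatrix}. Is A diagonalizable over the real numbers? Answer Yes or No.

Yes

Characteristic polynomial: p(t) = t^3 + 5t^2 - 6t = t(t - 1)(t + 6).
All 3 eigenvalues are distinct, so A is diagonalizable.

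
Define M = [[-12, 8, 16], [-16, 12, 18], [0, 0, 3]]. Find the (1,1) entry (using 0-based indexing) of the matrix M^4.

256

Characteristic polynomial: λ^3 - 3λ^2 - 16λ + 48 = (λ - 4)(λ - 3)(λ + 4), so the eigenvalues are -4, 3, 4.
λ=4: eigenvector (-1, -2, 0).
λ=3: eigenvector (0, -2, 1).
λ=-4: eigenvector (1, 1, 0).
P = [[-1, 0, 1], [-2, -2, 1], [0, 1, 0]], D = diag(4, 3, -4), P⁻¹ = [[1, -1, -2], [0, 0, 1], [2, -1, -2]].
M⁴ = P·diag(256, 81, 256)·P⁻¹ = [[256, 0, 0], [0, 256, 350], [0, 0, 81]].
The requested entry is 256.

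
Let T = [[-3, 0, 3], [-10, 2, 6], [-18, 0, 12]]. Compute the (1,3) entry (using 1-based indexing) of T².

Characteristic polynomial: s^3 - 11s^2 + 36s - 36 = (s - 6)(s - 3)(s - 2), so the eigenvalues are 2, 3, 6.
s=2: eigenvector (0, 1, 0).
s=3: eigenvector (1, 2, 2).
s=6: eigenvector (1, 2, 3).
P = [[0, 1, 1], [1, 2, 2], [0, 2, 3]], D = diag(2, 3, 6), P⁻¹ = [[-2, 1, 0], [3, 0, -1], [-2, 0, 1]].
T² = P·diag(4, 9, 36)·P⁻¹ = [[-45, 0, 27], [-98, 4, 54], [-162, 0, 90]].
The requested entry is 27.

27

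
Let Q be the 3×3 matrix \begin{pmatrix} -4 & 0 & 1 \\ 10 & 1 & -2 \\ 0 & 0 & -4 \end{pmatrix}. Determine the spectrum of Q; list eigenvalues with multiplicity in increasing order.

Characteristic polynomial: p(μ) = μ^3 + 7μ^2 + 8μ - 16 = (μ - 1)(μ + 4)^2.
Roots (with multiplicity): -4, -4, 1.

-4, -4, 1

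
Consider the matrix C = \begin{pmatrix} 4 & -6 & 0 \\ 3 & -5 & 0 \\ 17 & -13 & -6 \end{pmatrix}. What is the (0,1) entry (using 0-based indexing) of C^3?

-18

Characteristic polynomial: t^3 + 7t^2 + 4t - 12 = (t - 1)(t + 2)(t + 6), so the eigenvalues are -6, -2, 1.
t=1: eigenvector (2, 1, 3).
t=-2: eigenvector (1, 1, 1).
t=-6: eigenvector (0, 0, 1).
P = [[2, 1, 0], [1, 1, 0], [3, 1, 1]], D = diag(1, -2, -6), P⁻¹ = [[1, -1, 0], [-1, 2, 0], [-2, 1, 1]].
C³ = P·diag(1, -8, -216)·P⁻¹ = [[10, -18, 0], [9, -17, 0], [443, -235, -216]].
The requested entry is -18.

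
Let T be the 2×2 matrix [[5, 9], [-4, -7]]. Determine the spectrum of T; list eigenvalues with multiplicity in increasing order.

-1, -1

Characteristic polynomial: p(r) = r^2 + 2r + 1 = (r + 1)^2.
Roots (with multiplicity): -1, -1.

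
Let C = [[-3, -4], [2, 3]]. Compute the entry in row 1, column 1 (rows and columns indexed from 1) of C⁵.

Characteristic polynomial: λ^2 - 1 = (λ - 1)(λ + 1), so the eigenvalues are -1, 1.
λ=-1: eigenvector (2, -1).
λ=1: eigenvector (1, -1).
P = [[2, 1], [-1, -1]], D = diag(-1, 1), P⁻¹ = [[1, 1], [-1, -2]].
C⁵ = P·diag(-1, 1)·P⁻¹ = [[-3, -4], [2, 3]].
The requested entry is -3.

-3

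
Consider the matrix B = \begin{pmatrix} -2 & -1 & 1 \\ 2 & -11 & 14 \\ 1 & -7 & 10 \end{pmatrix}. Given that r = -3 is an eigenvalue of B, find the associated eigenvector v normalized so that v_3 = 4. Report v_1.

B + 3I = [[1, -1, 1], [2, -8, 14], [1, -7, 13]].
Solving (B + 3I)v = 0 gives the eigenspace spanned by (4, 8, 4).
With v_3 = 4, v = (4, 8, 4), so v_1 = 4.

4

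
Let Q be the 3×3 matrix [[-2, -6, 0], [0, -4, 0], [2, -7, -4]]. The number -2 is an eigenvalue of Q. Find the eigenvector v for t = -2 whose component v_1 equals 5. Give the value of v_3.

5

Q + 2I = [[0, -6, 0], [0, -2, 0], [2, -7, -2]].
Solving (Q + 2I)v = 0 gives the eigenspace spanned by (5, 0, 5).
With v_1 = 5, v = (5, 0, 5), so v_3 = 5.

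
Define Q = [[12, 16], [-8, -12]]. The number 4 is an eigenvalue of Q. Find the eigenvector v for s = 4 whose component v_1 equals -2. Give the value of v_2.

Q − 4I = [[8, 16], [-8, -16]].
Solving (Q − 4I)v = 0 gives the eigenspace spanned by (-2, 1).
With v_1 = -2, v = (-2, 1), so v_2 = 1.

1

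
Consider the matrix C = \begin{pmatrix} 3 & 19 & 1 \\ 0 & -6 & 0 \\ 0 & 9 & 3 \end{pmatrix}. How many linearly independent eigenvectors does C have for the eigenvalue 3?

C − 3I = [[0, 19, 1], [0, -9, 0], [0, 9, 0]].
This matrix has rank 2, so its null space has dimension 3 − 2 = 1.

1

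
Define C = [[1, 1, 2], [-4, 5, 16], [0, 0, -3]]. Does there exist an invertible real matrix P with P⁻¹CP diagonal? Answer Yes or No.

No

Characteristic polynomial: p(μ) = μ^3 - 3μ^2 - 9μ + 27 = (μ - 3)^2(μ + 3).
μ = 3 has algebraic multiplicity 2; rank(C − 3I) = 2, so geometric multiplicity = 1.
Geometric multiplicity < algebraic multiplicity, so C is not diagonalizable.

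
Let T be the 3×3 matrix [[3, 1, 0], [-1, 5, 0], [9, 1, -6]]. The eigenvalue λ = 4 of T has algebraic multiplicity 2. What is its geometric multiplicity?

T − 4I = [[-1, 1, 0], [-1, 1, 0], [9, 1, -10]].
This matrix has rank 2, so its null space has dimension 3 − 2 = 1.

1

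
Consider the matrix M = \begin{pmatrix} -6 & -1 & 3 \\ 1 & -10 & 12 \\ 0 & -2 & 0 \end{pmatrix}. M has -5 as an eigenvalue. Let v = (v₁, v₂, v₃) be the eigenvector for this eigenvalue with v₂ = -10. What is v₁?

M + 5I = [[-1, -1, 3], [1, -5, 12], [0, -2, 5]].
Solving (M + 5I)v = 0 gives the eigenspace spanned by (-2, -10, -4).
With v₂ = -10, v = (-2, -10, -4), so v₁ = -2.

-2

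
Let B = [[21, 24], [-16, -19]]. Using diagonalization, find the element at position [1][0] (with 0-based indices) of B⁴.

Characteristic polynomial: μ^2 - 2μ - 15 = (μ - 5)(μ + 3), so the eigenvalues are -3, 5.
μ=5: eigenvector (3, -2).
μ=-3: eigenvector (-1, 1).
P = [[3, -1], [-2, 1]], D = diag(5, -3), P⁻¹ = [[1, 1], [2, 3]].
B⁴ = P·diag(625, 81)·P⁻¹ = [[1713, 1632], [-1088, -1007]].
The requested entry is -1088.

-1088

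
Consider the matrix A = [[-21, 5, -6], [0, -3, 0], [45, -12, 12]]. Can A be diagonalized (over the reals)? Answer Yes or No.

No

Characteristic polynomial: p(μ) = μ^3 + 12μ^2 + 45μ + 54 = (μ + 3)^2(μ + 6).
μ = -3 has algebraic multiplicity 2; rank(A + 3I) = 2, so geometric multiplicity = 1.
Geometric multiplicity < algebraic multiplicity, so A is not diagonalizable.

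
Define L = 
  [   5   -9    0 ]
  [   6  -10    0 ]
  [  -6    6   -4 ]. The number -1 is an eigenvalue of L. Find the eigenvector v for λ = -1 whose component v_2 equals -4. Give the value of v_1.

-6

L + 1I = [[6, -9, 0], [6, -9, 0], [-6, 6, -3]].
Solving (L + 1I)v = 0 gives the eigenspace spanned by (-6, -4, 4).
With v_2 = -4, v = (-6, -4, 4), so v_1 = -6.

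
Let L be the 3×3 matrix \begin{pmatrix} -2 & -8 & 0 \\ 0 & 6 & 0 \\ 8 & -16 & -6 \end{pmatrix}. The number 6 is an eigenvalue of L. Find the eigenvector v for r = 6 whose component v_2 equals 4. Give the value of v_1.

-4

L − 6I = [[-8, -8, 0], [0, 0, 0], [8, -16, -12]].
Solving (L − 6I)v = 0 gives the eigenspace spanned by (-4, 4, -8).
With v_2 = 4, v = (-4, 4, -8), so v_1 = -4.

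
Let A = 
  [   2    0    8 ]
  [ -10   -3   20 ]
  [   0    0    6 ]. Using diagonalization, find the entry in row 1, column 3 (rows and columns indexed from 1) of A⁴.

Characteristic polynomial: t^3 - 5t^2 - 12t + 36 = (t - 6)(t - 2)(t + 3), so the eigenvalues are -3, 2, 6.
t=2: eigenvector (1, -2, 0).
t=6: eigenvector (2, 0, 1).
t=-3: eigenvector (0, 1, 0).
P = [[1, 2, 0], [-2, 0, 1], [0, 1, 0]], D = diag(2, 6, -3), P⁻¹ = [[1, 0, -2], [0, 0, 1], [2, 1, -4]].
A⁴ = P·diag(16, 1296, 81)·P⁻¹ = [[16, 0, 2560], [130, 81, -260], [0, 0, 1296]].
The requested entry is 2560.

2560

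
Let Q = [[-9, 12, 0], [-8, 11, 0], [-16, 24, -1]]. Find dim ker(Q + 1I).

2

Q + 1I = [[-8, 12, 0], [-8, 12, 0], [-16, 24, 0]].
This matrix has rank 1, so its null space has dimension 3 − 1 = 2.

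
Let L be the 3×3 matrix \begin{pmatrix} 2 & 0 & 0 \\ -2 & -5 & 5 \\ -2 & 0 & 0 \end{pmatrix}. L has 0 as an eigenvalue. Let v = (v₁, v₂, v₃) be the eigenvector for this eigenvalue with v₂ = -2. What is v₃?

-2

L = [[2, 0, 0], [-2, -5, 5], [-2, 0, 0]].
Solving (L)v = 0 gives the eigenspace spanned by (0, -2, -2).
With v₂ = -2, v = (0, -2, -2), so v₃ = -2.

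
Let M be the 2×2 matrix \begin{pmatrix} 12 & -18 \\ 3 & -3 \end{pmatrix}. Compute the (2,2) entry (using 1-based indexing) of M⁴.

-2349

Characteristic polynomial: λ^2 - 9λ + 18 = (λ - 6)(λ - 3), so the eigenvalues are 3, 6.
λ=3: eigenvector (-2, -1).
λ=6: eigenvector (3, 1).
P = [[-2, 3], [-1, 1]], D = diag(3, 6), P⁻¹ = [[1, -3], [1, -2]].
M⁴ = P·diag(81, 1296)·P⁻¹ = [[3726, -7290], [1215, -2349]].
The requested entry is -2349.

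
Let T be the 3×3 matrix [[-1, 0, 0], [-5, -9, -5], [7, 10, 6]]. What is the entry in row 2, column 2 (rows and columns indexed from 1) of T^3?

Characteristic polynomial: s^3 + 4s^2 - s - 4 = (s - 1)(s + 1)(s + 4), so the eigenvalues are -4, -1, 1.
s=1: eigenvector (0, -1, 2).
s=-4: eigenvector (0, 1, -1).
s=-1: eigenvector (1, 0, -1).
P = [[0, 0, 1], [-1, 1, 0], [2, -1, -1]], D = diag(1, -4, -1), P⁻¹ = [[1, 1, 1], [1, 2, 1], [1, 0, 0]].
T³ = P·diag(1, -64, -1)·P⁻¹ = [[-1, 0, 0], [-65, -129, -65], [67, 130, 66]].
The requested entry is -129.

-129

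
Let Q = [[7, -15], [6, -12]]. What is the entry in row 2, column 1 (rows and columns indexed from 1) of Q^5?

Characteristic polynomial: μ^2 + 5μ + 6 = (μ + 2)(μ + 3), so the eigenvalues are -3, -2.
μ=-3: eigenvector (-3, -2).
μ=-2: eigenvector (5, 3).
P = [[-3, 5], [-2, 3]], D = diag(-3, -2), P⁻¹ = [[3, -5], [2, -3]].
Q⁵ = P·diag(-243, -32)·P⁻¹ = [[1867, -3165], [1266, -2142]].
The requested entry is 1266.

1266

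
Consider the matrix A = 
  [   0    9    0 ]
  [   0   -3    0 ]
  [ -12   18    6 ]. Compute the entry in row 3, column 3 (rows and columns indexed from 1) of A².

36

Characteristic polynomial: t^3 - 3t^2 - 18t = t(t - 6)(t + 3), so the eigenvalues are -3, 0, 6.
t=6: eigenvector (0, 0, 1).
t=-3: eigenvector (-3, 1, -6).
t=0: eigenvector (1, 0, 2).
P = [[0, -3, 1], [0, 1, 0], [1, -6, 2]], D = diag(6, -3, 0), P⁻¹ = [[-2, 0, 1], [0, 1, 0], [1, 3, 0]].
A² = P·diag(36, 9, 0)·P⁻¹ = [[0, -27, 0], [0, 9, 0], [-72, -54, 36]].
The requested entry is 36.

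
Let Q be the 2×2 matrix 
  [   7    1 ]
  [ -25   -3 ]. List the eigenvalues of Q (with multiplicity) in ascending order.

2, 2

Characteristic polynomial: p(t) = t^2 - 4t + 4 = (t - 2)^2.
Roots (with multiplicity): 2, 2.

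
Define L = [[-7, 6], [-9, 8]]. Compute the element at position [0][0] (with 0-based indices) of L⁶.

Characteristic polynomial: t^2 - t - 2 = (t - 2)(t + 1), so the eigenvalues are -1, 2.
t=-1: eigenvector (1, 1).
t=2: eigenvector (-2, -3).
P = [[1, -2], [1, -3]], D = diag(-1, 2), P⁻¹ = [[3, -2], [1, -1]].
L⁶ = P·diag(1, 64)·P⁻¹ = [[-125, 126], [-189, 190]].
The requested entry is -125.

-125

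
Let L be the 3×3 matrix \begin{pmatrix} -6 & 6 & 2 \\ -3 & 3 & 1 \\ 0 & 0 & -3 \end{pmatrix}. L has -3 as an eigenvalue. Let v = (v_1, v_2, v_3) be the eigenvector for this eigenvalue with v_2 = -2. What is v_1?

-4

L + 3I = [[-3, 6, 2], [-3, 6, 1], [0, 0, 0]].
Solving (L + 3I)v = 0 gives the eigenspace spanned by (-4, -2, 0).
With v_2 = -2, v = (-4, -2, 0), so v_1 = -4.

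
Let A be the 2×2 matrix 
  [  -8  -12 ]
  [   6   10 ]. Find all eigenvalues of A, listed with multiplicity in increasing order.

-2, 4

Characteristic polynomial: p(λ) = λ^2 - 2λ - 8 = (λ - 4)(λ + 2).
Roots (with multiplicity): -2, 4.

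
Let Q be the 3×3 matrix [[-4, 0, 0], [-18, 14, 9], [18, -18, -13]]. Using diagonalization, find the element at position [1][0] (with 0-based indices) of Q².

Characteristic polynomial: r^3 + 3r^2 - 24r - 80 = (r - 5)(r + 4)^2, so the eigenvalues are -4, -4, 5.
r=-4: eigenvector (1, 2, -2).
r=-4: eigenvector (0, -1, 2).
r=5: eigenvector (0, -1, 1).
P = [[1, 0, 0], [2, -1, -1], [-2, 2, 1]], D = diag(-4, -4, 5), P⁻¹ = [[1, 0, 0], [0, 1, 1], [2, -2, -1]].
Q² = P·diag(16, 16, 25)·P⁻¹ = [[16, 0, 0], [-18, 34, 9], [18, -18, 7]].
The requested entry is -18.

-18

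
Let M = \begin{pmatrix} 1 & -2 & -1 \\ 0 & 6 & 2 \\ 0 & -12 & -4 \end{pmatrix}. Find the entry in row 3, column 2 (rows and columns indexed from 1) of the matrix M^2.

Characteristic polynomial: r^3 - 3r^2 + 2r = r(r - 2)(r - 1), so the eigenvalues are 0, 1, 2.
r=1: eigenvector (1, 0, 0).
r=2: eigenvector (0, 1, -2).
r=0: eigenvector (1, -1, 3).
P = [[1, 0, 1], [0, 1, -1], [0, -2, 3]], D = diag(1, 2, 0), P⁻¹ = [[1, -2, -1], [0, 3, 1], [0, 2, 1]].
M² = P·diag(1, 4, 0)·P⁻¹ = [[1, -2, -1], [0, 12, 4], [0, -24, -8]].
The requested entry is -24.

-24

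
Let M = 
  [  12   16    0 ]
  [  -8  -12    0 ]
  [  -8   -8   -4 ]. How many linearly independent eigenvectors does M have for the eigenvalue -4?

2

M + 4I = [[16, 16, 0], [-8, -8, 0], [-8, -8, 0]].
This matrix has rank 1, so its null space has dimension 3 − 1 = 2.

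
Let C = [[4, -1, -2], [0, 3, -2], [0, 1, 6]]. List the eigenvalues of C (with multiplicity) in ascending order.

4, 4, 5

Characteristic polynomial: p(t) = t^3 - 13t^2 + 56t - 80 = (t - 5)(t - 4)^2.
Roots (with multiplicity): 4, 4, 5.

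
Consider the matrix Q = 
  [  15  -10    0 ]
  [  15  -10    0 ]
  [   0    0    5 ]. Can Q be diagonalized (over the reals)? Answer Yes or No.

Characteristic polynomial: p(s) = s^3 - 10s^2 + 25s = s(s - 5)^2.
s = 5 has algebraic multiplicity 2; rank(Q − 5I) = 1, so geometric multiplicity = 2.
Every eigenvalue has geometric = algebraic multiplicity, so Q is diagonalizable.

Yes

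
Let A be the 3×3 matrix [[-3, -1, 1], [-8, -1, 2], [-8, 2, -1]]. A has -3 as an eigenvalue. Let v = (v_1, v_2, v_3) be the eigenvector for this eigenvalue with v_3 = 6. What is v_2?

A + 3I = [[0, -1, 1], [-8, 2, 2], [-8, 2, 2]].
Solving (A + 3I)v = 0 gives the eigenspace spanned by (3, 6, 6).
With v_3 = 6, v = (3, 6, 6), so v_2 = 6.

6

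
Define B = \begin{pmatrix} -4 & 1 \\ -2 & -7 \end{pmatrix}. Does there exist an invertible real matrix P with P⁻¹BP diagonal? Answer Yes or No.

Characteristic polynomial: p(λ) = λ^2 + 11λ + 30 = (λ + 5)(λ + 6).
All 2 eigenvalues are distinct, so B is diagonalizable.

Yes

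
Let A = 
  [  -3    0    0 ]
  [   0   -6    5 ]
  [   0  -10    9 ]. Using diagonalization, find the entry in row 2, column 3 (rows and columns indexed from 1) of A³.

65

Characteristic polynomial: s^3 - 13s - 12 = (s - 4)(s + 1)(s + 3), so the eigenvalues are -3, -1, 4.
s=-3: eigenvector (1, 0, 0).
s=4: eigenvector (0, 1, 2).
s=-1: eigenvector (0, 1, 1).
P = [[1, 0, 0], [0, 1, 1], [0, 2, 1]], D = diag(-3, 4, -1), P⁻¹ = [[1, 0, 0], [0, -1, 1], [0, 2, -1]].
A³ = P·diag(-27, 64, -1)·P⁻¹ = [[-27, 0, 0], [0, -66, 65], [0, -130, 129]].
The requested entry is 65.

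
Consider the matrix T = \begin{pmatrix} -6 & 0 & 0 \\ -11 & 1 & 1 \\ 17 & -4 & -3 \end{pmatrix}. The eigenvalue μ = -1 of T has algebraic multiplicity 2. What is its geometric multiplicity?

1

T + 1I = [[-5, 0, 0], [-11, 2, 1], [17, -4, -2]].
This matrix has rank 2, so its null space has dimension 3 − 2 = 1.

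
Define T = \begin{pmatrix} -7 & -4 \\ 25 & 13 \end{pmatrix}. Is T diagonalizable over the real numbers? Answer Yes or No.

No

Characteristic polynomial: p(λ) = λ^2 - 6λ + 9 = (λ - 3)^2.
λ = 3 has algebraic multiplicity 2; rank(T − 3I) = 1, so geometric multiplicity = 1.
Geometric multiplicity < algebraic multiplicity, so T is not diagonalizable.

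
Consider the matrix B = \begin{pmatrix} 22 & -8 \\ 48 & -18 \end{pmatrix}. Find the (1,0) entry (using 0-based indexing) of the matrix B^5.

46848

Characteristic polynomial: r^2 - 4r - 12 = (r - 6)(r + 2), so the eigenvalues are -2, 6.
r=6: eigenvector (-1, -2).
r=-2: eigenvector (1, 3).
P = [[-1, 1], [-2, 3]], D = diag(6, -2), P⁻¹ = [[-3, 1], [-2, 1]].
B⁵ = P·diag(7776, -32)·P⁻¹ = [[23392, -7808], [46848, -15648]].
The requested entry is 46848.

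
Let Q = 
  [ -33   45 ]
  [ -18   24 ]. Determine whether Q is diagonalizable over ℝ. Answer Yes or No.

Yes

Characteristic polynomial: p(r) = r^2 + 9r + 18 = (r + 3)(r + 6).
All 2 eigenvalues are distinct, so Q is diagonalizable.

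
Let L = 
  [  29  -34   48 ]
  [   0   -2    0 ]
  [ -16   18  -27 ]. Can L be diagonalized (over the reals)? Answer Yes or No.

Characteristic polynomial: p(λ) = λ^3 - 19λ - 30 = (λ - 5)(λ + 2)(λ + 3).
All 3 eigenvalues are distinct, so L is diagonalizable.

Yes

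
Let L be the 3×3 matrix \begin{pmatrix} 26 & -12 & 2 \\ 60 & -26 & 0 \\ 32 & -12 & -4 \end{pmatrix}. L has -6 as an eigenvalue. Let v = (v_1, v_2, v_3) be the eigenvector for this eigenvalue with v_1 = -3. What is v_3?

-6

L + 6I = [[32, -12, 2], [60, -20, 0], [32, -12, 2]].
Solving (L + 6I)v = 0 gives the eigenspace spanned by (-3, -9, -6).
With v_1 = -3, v = (-3, -9, -6), so v_3 = -6.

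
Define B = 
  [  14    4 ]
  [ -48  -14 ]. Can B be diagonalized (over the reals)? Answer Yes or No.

Yes

Characteristic polynomial: p(s) = s^2 - 4 = (s - 2)(s + 2).
All 2 eigenvalues are distinct, so B is diagonalizable.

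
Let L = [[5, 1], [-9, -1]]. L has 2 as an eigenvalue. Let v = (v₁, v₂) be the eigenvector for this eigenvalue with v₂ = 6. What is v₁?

-2

L − 2I = [[3, 1], [-9, -3]].
Solving (L − 2I)v = 0 gives the eigenspace spanned by (-2, 6).
With v₂ = 6, v = (-2, 6), so v₁ = -2.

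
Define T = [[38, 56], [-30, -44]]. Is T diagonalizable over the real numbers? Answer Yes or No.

Characteristic polynomial: p(r) = r^2 + 6r + 8 = (r + 2)(r + 4).
All 2 eigenvalues are distinct, so T is diagonalizable.

Yes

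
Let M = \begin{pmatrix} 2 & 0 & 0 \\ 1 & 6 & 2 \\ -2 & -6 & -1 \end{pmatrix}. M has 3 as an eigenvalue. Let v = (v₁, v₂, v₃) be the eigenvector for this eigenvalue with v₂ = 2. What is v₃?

M − 3I = [[-1, 0, 0], [1, 3, 2], [-2, -6, -4]].
Solving (M − 3I)v = 0 gives the eigenspace spanned by (0, 2, -3).
With v₂ = 2, v = (0, 2, -3), so v₃ = -3.

-3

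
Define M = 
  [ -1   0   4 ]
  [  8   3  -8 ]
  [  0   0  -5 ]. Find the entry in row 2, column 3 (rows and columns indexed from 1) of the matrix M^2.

Characteristic polynomial: s^3 + 3s^2 - 13s - 15 = (s - 3)(s + 1)(s + 5), so the eigenvalues are -5, -1, 3.
s=3: eigenvector (0, 1, 0).
s=-1: eigenvector (1, -2, 0).
s=-5: eigenvector (-1, 2, 1).
P = [[0, 1, -1], [1, -2, 2], [0, 0, 1]], D = diag(3, -1, -5), P⁻¹ = [[2, 1, 0], [1, 0, 1], [0, 0, 1]].
M² = P·diag(9, 1, 25)·P⁻¹ = [[1, 0, -24], [16, 9, 48], [0, 0, 25]].
The requested entry is 48.

48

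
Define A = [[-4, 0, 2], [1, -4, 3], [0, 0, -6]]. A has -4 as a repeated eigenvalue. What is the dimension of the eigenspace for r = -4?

1

A + 4I = [[0, 0, 2], [1, 0, 3], [0, 0, -2]].
This matrix has rank 2, so its null space has dimension 3 − 2 = 1.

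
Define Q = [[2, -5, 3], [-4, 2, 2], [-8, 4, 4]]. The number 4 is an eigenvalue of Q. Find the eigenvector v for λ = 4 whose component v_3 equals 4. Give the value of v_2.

Q − 4I = [[-2, -5, 3], [-4, -2, 2], [-8, 4, 0]].
Solving (Q − 4I)v = 0 gives the eigenspace spanned by (1, 2, 4).
With v_3 = 4, v = (1, 2, 4), so v_2 = 2.

2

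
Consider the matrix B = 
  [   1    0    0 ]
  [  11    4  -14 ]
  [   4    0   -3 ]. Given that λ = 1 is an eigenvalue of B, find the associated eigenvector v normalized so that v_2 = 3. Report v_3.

B − 1I = [[0, 0, 0], [11, 3, -14], [4, 0, -4]].
Solving (B − 1I)v = 0 gives the eigenspace spanned by (3, 3, 3).
With v_2 = 3, v = (3, 3, 3), so v_3 = 3.

3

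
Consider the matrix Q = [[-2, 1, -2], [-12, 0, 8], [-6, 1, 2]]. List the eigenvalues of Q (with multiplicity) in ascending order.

-2, -2, 4

Characteristic polynomial: p(r) = r^3 - 12r - 16 = (r - 4)(r + 2)^2.
Roots (with multiplicity): -2, -2, 4.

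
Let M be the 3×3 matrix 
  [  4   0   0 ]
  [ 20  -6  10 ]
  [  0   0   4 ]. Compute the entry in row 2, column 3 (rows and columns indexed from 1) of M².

Characteristic polynomial: t^3 - 2t^2 - 32t + 96 = (t - 4)^2(t + 6), so the eigenvalues are -6, 4, 4.
t=4: eigenvector (1, 0, -2).
t=-6: eigenvector (0, 1, 0).
t=4: eigenvector (0, 1, 1).
P = [[1, 0, 0], [0, 1, 1], [-2, 0, 1]], D = diag(4, -6, 4), P⁻¹ = [[1, 0, 0], [-2, 1, -1], [2, 0, 1]].
M² = P·diag(16, 36, 16)·P⁻¹ = [[16, 0, 0], [-40, 36, -20], [0, 0, 16]].
The requested entry is -20.

-20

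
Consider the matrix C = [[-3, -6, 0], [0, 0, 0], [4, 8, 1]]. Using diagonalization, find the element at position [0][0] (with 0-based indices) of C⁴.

Characteristic polynomial: s^3 + 2s^2 - 3s = s(s - 1)(s + 3), so the eigenvalues are -3, 0, 1.
s=-3: eigenvector (1, 0, -1).
s=0: eigenvector (-2, 1, 0).
s=1: eigenvector (0, 0, 1).
P = [[1, -2, 0], [0, 1, 0], [-1, 0, 1]], D = diag(-3, 0, 1), P⁻¹ = [[1, 2, 0], [0, 1, 0], [1, 2, 1]].
C⁴ = P·diag(81, 0, 1)·P⁻¹ = [[81, 162, 0], [0, 0, 0], [-80, -160, 1]].
The requested entry is 81.

81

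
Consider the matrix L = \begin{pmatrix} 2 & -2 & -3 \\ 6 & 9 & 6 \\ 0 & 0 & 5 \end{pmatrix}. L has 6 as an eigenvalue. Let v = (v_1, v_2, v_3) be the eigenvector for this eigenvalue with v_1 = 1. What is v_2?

-2

L − 6I = [[-4, -2, -3], [6, 3, 6], [0, 0, -1]].
Solving (L − 6I)v = 0 gives the eigenspace spanned by (1, -2, 0).
With v_1 = 1, v = (1, -2, 0), so v_2 = -2.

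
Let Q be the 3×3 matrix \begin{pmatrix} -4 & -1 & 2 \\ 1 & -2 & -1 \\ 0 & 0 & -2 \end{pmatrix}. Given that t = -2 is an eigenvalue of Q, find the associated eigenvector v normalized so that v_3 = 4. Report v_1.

4

Q + 2I = [[-2, -1, 2], [1, 0, -1], [0, 0, 0]].
Solving (Q + 2I)v = 0 gives the eigenspace spanned by (4, 0, 4).
With v_3 = 4, v = (4, 0, 4), so v_1 = 4.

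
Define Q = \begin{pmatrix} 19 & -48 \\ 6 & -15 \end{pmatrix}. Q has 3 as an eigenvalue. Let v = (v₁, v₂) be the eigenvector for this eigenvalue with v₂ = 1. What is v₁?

Q − 3I = [[16, -48], [6, -18]].
Solving (Q − 3I)v = 0 gives the eigenspace spanned by (3, 1).
With v₂ = 1, v = (3, 1), so v₁ = 3.

3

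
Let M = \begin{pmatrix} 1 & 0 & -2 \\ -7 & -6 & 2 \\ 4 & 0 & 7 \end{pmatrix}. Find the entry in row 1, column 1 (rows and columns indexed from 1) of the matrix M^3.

Characteristic polynomial: s^3 - 2s^2 - 33s + 90 = (s - 5)(s - 3)(s + 6), so the eigenvalues are -6, 3, 5.
s=3: eigenvector (-1, 1, 1).
s=-6: eigenvector (0, 1, 0).
s=5: eigenvector (-1, 1, 2).
P = [[-1, 0, -1], [1, 1, 1], [1, 0, 2]], D = diag(3, -6, 5), P⁻¹ = [[-2, 0, -1], [1, 1, 0], [1, 0, 1]].
M³ = P·diag(27, -216, 125)·P⁻¹ = [[-71, 0, -98], [-145, -216, 98], [196, 0, 223]].
The requested entry is -71.

-71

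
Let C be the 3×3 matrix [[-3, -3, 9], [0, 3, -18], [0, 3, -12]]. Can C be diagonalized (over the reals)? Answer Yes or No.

Characteristic polynomial: p(t) = t^3 + 12t^2 + 45t + 54 = (t + 3)^2(t + 6).
t = -3 has algebraic multiplicity 2; rank(C + 3I) = 1, so geometric multiplicity = 2.
Every eigenvalue has geometric = algebraic multiplicity, so C is diagonalizable.

Yes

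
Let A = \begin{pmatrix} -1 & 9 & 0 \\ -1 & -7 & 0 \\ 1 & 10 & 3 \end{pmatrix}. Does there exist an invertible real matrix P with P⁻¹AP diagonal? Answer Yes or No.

No

Characteristic polynomial: p(r) = r^3 + 5r^2 - 8r - 48 = (r - 3)(r + 4)^2.
r = -4 has algebraic multiplicity 2; rank(A + 4I) = 2, so geometric multiplicity = 1.
Geometric multiplicity < algebraic multiplicity, so A is not diagonalizable.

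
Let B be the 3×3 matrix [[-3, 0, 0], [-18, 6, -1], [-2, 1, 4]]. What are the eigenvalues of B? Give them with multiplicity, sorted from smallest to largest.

Characteristic polynomial: p(r) = r^3 - 7r^2 - 5r + 75 = (r - 5)^2(r + 3).
Roots (with multiplicity): -3, 5, 5.

-3, 5, 5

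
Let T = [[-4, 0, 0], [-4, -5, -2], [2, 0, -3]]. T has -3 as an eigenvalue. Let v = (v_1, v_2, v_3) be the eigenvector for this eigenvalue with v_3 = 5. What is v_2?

T + 3I = [[-1, 0, 0], [-4, -2, -2], [2, 0, 0]].
Solving (T + 3I)v = 0 gives the eigenspace spanned by (0, -5, 5).
With v_3 = 5, v = (0, -5, 5), so v_2 = -5.

-5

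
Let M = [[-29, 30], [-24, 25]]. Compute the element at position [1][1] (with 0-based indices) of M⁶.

-62495

Characteristic polynomial: t^2 + 4t - 5 = (t - 1)(t + 5), so the eigenvalues are -5, 1.
t=-5: eigenvector (5, 4).
t=1: eigenvector (1, 1).
P = [[5, 1], [4, 1]], D = diag(-5, 1), P⁻¹ = [[1, -1], [-4, 5]].
M⁶ = P·diag(15625, 1)·P⁻¹ = [[78121, -78120], [62496, -62495]].
The requested entry is -62495.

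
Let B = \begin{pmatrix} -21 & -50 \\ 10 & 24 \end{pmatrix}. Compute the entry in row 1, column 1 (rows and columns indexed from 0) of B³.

Characteristic polynomial: μ^2 - 3μ - 4 = (μ - 4)(μ + 1), so the eigenvalues are -1, 4.
μ=4: eigenvector (-2, 1).
μ=-1: eigenvector (5, -2).
P = [[-2, 5], [1, -2]], D = diag(4, -1), P⁻¹ = [[2, 5], [1, 2]].
B³ = P·diag(64, -1)·P⁻¹ = [[-261, -650], [130, 324]].
The requested entry is 324.

324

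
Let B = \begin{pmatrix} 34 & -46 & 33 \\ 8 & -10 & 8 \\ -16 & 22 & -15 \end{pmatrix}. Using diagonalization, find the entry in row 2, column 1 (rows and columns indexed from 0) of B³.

Characteristic polynomial: λ^3 - 9λ^2 + 20λ - 12 = (λ - 6)(λ - 2)(λ - 1), so the eigenvalues are 1, 2, 6.
λ=2: eigenvector (-7, -2, 4).
λ=6: eigenvector (4, 1, -2).
λ=1: eigenvector (-1, 0, 1).
P = [[-7, 4, -1], [-2, 1, 0], [4, -2, 1]], D = diag(2, 6, 1), P⁻¹ = [[1, -2, 1], [2, -3, 2], [0, 2, 1]].
B³ = P·diag(8, 216, 1)·P⁻¹ = [[1672, -2482, 1671], [416, -616, 416], [-832, 1234, -831]].
The requested entry is 1234.

1234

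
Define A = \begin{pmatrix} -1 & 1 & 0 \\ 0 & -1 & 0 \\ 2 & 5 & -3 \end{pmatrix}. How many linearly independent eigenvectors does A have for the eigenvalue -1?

A + 1I = [[0, 1, 0], [0, 0, 0], [2, 5, -2]].
This matrix has rank 2, so its null space has dimension 3 − 2 = 1.

1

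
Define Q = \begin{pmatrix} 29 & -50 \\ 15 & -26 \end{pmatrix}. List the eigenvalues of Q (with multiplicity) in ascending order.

-1, 4

Characteristic polynomial: p(r) = r^2 - 3r - 4 = (r - 4)(r + 1).
Roots (with multiplicity): -1, 4.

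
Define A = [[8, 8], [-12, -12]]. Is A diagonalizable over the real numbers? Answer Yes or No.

Characteristic polynomial: p(μ) = μ^2 + 4μ = μ(μ + 4).
All 2 eigenvalues are distinct, so A is diagonalizable.

Yes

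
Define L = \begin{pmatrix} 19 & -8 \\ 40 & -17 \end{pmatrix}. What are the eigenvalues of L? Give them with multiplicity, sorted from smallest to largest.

Characteristic polynomial: p(μ) = μ^2 - 2μ - 3 = (μ - 3)(μ + 1).
Roots (with multiplicity): -1, 3.

-1, 3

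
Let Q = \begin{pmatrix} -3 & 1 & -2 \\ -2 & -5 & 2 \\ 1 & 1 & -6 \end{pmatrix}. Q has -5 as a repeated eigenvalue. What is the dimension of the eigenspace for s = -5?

1

Q + 5I = [[2, 1, -2], [-2, 0, 2], [1, 1, -1]].
This matrix has rank 2, so its null space has dimension 3 − 2 = 1.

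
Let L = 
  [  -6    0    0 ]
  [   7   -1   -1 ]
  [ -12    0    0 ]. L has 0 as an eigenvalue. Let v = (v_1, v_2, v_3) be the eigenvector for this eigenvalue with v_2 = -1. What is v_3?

L = [[-6, 0, 0], [7, -1, -1], [-12, 0, 0]].
Solving (L)v = 0 gives the eigenspace spanned by (0, -1, 1).
With v_2 = -1, v = (0, -1, 1), so v_3 = 1.

1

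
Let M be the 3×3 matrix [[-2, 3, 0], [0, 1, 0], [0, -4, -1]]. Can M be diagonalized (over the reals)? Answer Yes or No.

Characteristic polynomial: p(s) = s^3 + 2s^2 - s - 2 = (s - 1)(s + 1)(s + 2).
All 3 eigenvalues are distinct, so M is diagonalizable.

Yes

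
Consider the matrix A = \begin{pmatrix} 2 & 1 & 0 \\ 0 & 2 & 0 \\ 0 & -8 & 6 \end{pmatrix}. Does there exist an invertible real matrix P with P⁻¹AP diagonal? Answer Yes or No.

No

Characteristic polynomial: p(t) = t^3 - 10t^2 + 28t - 24 = (t - 6)(t - 2)^2.
t = 2 has algebraic multiplicity 2; rank(A − 2I) = 2, so geometric multiplicity = 1.
Geometric multiplicity < algebraic multiplicity, so A is not diagonalizable.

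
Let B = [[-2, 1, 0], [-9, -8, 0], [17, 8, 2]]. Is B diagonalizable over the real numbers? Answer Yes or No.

No

Characteristic polynomial: p(r) = r^3 + 8r^2 + 5r - 50 = (r - 2)(r + 5)^2.
r = -5 has algebraic multiplicity 2; rank(B + 5I) = 2, so geometric multiplicity = 1.
Geometric multiplicity < algebraic multiplicity, so B is not diagonalizable.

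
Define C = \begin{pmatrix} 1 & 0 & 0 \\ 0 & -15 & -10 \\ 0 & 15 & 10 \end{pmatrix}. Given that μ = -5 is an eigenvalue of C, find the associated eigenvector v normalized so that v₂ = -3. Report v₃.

3

C + 5I = [[6, 0, 0], [0, -10, -10], [0, 15, 15]].
Solving (C + 5I)v = 0 gives the eigenspace spanned by (0, -3, 3).
With v₂ = -3, v = (0, -3, 3), so v₃ = 3.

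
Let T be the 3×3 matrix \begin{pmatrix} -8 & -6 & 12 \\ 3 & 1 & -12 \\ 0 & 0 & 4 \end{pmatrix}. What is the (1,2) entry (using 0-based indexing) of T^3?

Characteristic polynomial: μ^3 + 3μ^2 - 18μ - 40 = (μ - 4)(μ + 2)(μ + 5), so the eigenvalues are -5, -2, 4.
μ=-2: eigenvector (1, -1, 0).
μ=4: eigenvector (2, -2, 1).
μ=-5: eigenvector (2, -1, 0).
P = [[1, 2, 2], [-1, -2, -1], [0, 1, 0]], D = diag(-2, 4, -5), P⁻¹ = [[-1, -2, -2], [0, 0, 1], [1, 1, 0]].
T³ = P·diag(-8, 64, -125)·P⁻¹ = [[-242, -234, 144], [117, 109, -144], [0, 0, 64]].
The requested entry is -144.

-144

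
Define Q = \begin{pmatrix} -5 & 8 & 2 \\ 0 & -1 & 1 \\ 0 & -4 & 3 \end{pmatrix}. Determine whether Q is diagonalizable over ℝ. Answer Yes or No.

Characteristic polynomial: p(λ) = λ^3 + 3λ^2 - 9λ + 5 = (λ - 1)^2(λ + 5).
λ = 1 has algebraic multiplicity 2; rank(Q − 1I) = 2, so geometric multiplicity = 1.
Geometric multiplicity < algebraic multiplicity, so Q is not diagonalizable.

No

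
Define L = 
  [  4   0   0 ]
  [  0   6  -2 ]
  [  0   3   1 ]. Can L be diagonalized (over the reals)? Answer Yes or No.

Characteristic polynomial: p(λ) = λ^3 - 11λ^2 + 40λ - 48 = (λ - 4)^2(λ - 3).
λ = 4 has algebraic multiplicity 2; rank(L − 4I) = 1, so geometric multiplicity = 2.
Every eigenvalue has geometric = algebraic multiplicity, so L is diagonalizable.

Yes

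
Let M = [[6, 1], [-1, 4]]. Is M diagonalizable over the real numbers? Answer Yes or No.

Characteristic polynomial: p(t) = t^2 - 10t + 25 = (t - 5)^2.
t = 5 has algebraic multiplicity 2; rank(M − 5I) = 1, so geometric multiplicity = 1.
Geometric multiplicity < algebraic multiplicity, so M is not diagonalizable.

No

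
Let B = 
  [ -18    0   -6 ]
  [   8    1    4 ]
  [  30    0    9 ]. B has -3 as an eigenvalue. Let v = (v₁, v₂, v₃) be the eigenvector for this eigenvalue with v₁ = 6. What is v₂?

3

B + 3I = [[-15, 0, -6], [8, 4, 4], [30, 0, 12]].
Solving (B + 3I)v = 0 gives the eigenspace spanned by (6, 3, -15).
With v₁ = 6, v = (6, 3, -15), so v₂ = 3.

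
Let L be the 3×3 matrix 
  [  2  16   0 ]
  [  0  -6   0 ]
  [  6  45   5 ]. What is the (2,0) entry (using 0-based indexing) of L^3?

234

Characteristic polynomial: λ^3 - λ^2 - 32λ + 60 = (λ - 5)(λ - 2)(λ + 6), so the eigenvalues are -6, 2, 5.
λ=2: eigenvector (1, 0, -2).
λ=5: eigenvector (0, 0, 1).
λ=-6: eigenvector (-2, 1, -3).
P = [[1, 0, -2], [0, 0, 1], [-2, 1, -3]], D = diag(2, 5, -6), P⁻¹ = [[1, 2, 0], [2, 7, 1], [0, 1, 0]].
L³ = P·diag(8, 125, -216)·P⁻¹ = [[8, 448, 0], [0, -216, 0], [234, 1491, 125]].
The requested entry is 234.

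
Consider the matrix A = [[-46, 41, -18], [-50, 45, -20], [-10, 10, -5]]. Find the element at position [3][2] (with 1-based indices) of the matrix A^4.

Characteristic polynomial: s^3 + 6s^2 + 5s = s(s + 1)(s + 5), so the eigenvalues are -5, -1, 0.
s=0: eigenvector (-1, -2, -2).
s=-5: eigenvector (1, 1, 0).
s=-1: eigenvector (-2, 0, 5).
P = [[-1, 1, -2], [-2, 1, 0], [-2, 0, 5]], D = diag(0, -5, -1), P⁻¹ = [[5, -5, 2], [10, -9, 4], [2, -2, 1]].
A⁴ = P·diag(0, 625, 1)·P⁻¹ = [[6246, -5621, 2498], [6250, -5625, 2500], [10, -10, 5]].
The requested entry is -10.

-10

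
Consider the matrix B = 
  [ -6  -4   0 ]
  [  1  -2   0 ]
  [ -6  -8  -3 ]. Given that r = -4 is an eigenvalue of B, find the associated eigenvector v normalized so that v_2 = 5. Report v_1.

B + 4I = [[-2, -4, 0], [1, 2, 0], [-6, -8, 1]].
Solving (B + 4I)v = 0 gives the eigenspace spanned by (-10, 5, -20).
With v_2 = 5, v = (-10, 5, -20), so v_1 = -10.

-10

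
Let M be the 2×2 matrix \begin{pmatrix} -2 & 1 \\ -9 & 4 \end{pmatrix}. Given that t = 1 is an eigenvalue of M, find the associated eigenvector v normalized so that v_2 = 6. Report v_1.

2

M − 1I = [[-3, 1], [-9, 3]].
Solving (M − 1I)v = 0 gives the eigenspace spanned by (2, 6).
With v_2 = 6, v = (2, 6), so v_1 = 2.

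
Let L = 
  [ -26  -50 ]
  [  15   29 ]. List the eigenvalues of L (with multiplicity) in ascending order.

-1, 4

Characteristic polynomial: p(s) = s^2 - 3s - 4 = (s - 4)(s + 1).
Roots (with multiplicity): -1, 4.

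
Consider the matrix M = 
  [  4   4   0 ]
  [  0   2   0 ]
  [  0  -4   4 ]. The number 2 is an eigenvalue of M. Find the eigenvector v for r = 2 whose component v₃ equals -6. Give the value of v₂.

M − 2I = [[2, 4, 0], [0, 0, 0], [0, -4, 2]].
Solving (M − 2I)v = 0 gives the eigenspace spanned by (6, -3, -6).
With v₃ = -6, v = (6, -3, -6), so v₂ = -3.

-3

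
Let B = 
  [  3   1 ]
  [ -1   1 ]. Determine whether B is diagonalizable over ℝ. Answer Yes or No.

Characteristic polynomial: p(r) = r^2 - 4r + 4 = (r - 2)^2.
r = 2 has algebraic multiplicity 2; rank(B − 2I) = 1, so geometric multiplicity = 1.
Geometric multiplicity < algebraic multiplicity, so B is not diagonalizable.

No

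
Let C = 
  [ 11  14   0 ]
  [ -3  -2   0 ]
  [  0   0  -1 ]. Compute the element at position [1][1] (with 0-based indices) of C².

-38

Characteristic polynomial: s^3 - 8s^2 + 11s + 20 = (s - 5)(s - 4)(s + 1), so the eigenvalues are -1, 4, 5.
s=4: eigenvector (-2, 1, 0).
s=5: eigenvector (7, -3, 0).
s=-1: eigenvector (0, 0, 1).
P = [[-2, 7, 0], [1, -3, 0], [0, 0, 1]], D = diag(4, 5, -1), P⁻¹ = [[3, 7, 0], [1, 2, 0], [0, 0, 1]].
C² = P·diag(16, 25, 1)·P⁻¹ = [[79, 126, 0], [-27, -38, 0], [0, 0, 1]].
The requested entry is -38.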